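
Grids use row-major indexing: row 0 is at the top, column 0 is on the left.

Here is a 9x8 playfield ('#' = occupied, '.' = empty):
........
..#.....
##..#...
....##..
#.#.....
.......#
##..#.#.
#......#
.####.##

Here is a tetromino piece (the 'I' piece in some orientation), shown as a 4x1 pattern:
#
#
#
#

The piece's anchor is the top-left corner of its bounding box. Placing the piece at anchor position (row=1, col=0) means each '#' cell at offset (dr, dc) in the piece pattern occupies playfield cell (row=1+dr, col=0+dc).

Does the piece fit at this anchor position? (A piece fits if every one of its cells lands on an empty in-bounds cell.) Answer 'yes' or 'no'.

Check each piece cell at anchor (1, 0):
  offset (0,0) -> (1,0): empty -> OK
  offset (1,0) -> (2,0): occupied ('#') -> FAIL
  offset (2,0) -> (3,0): empty -> OK
  offset (3,0) -> (4,0): occupied ('#') -> FAIL
All cells valid: no

Answer: no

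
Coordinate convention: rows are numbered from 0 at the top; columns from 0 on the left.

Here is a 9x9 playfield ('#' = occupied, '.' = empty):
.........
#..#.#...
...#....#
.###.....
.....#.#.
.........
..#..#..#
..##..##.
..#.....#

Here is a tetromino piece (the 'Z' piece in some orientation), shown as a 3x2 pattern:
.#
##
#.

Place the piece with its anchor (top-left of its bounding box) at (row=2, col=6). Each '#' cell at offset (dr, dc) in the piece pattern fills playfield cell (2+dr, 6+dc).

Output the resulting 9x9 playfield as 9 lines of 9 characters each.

Fill (2+0,6+1) = (2,7)
Fill (2+1,6+0) = (3,6)
Fill (2+1,6+1) = (3,7)
Fill (2+2,6+0) = (4,6)

Answer: .........
#..#.#...
...#...##
.###..##.
.....###.
.........
..#..#..#
..##..##.
..#.....#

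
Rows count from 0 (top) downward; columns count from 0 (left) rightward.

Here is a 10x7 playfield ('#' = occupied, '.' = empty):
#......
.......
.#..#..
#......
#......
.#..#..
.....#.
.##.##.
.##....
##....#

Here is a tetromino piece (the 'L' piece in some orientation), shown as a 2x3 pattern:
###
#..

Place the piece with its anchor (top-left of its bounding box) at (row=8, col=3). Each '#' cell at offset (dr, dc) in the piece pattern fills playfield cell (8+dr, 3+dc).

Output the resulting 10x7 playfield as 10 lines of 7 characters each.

Fill (8+0,3+0) = (8,3)
Fill (8+0,3+1) = (8,4)
Fill (8+0,3+2) = (8,5)
Fill (8+1,3+0) = (9,3)

Answer: #......
.......
.#..#..
#......
#......
.#..#..
.....#.
.##.##.
.#####.
##.#..#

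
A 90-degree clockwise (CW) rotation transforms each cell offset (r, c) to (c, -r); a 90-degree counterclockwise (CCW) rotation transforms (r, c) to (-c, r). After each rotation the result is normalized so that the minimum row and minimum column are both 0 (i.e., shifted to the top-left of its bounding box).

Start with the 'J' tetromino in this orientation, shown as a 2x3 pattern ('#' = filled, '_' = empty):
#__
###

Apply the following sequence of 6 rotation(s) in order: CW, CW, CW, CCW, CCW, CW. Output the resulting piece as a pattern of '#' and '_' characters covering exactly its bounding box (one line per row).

Start:
#__
###
After rotation 1 (CW):
##
#_
#_
After rotation 2 (CW):
###
__#
After rotation 3 (CW):
_#
_#
##
After rotation 4 (CCW):
###
__#
After rotation 5 (CCW):
##
#_
#_
After rotation 6 (CW):
###
__#

Answer: ###
__#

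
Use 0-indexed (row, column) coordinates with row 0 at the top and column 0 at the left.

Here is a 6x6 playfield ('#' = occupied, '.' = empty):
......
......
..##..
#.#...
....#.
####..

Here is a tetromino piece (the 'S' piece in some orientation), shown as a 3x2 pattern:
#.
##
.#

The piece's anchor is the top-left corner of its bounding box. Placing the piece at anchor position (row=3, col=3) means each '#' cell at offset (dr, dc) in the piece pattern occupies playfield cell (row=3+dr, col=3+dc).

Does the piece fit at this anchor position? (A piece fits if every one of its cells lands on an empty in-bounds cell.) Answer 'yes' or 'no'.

Answer: no

Derivation:
Check each piece cell at anchor (3, 3):
  offset (0,0) -> (3,3): empty -> OK
  offset (1,0) -> (4,3): empty -> OK
  offset (1,1) -> (4,4): occupied ('#') -> FAIL
  offset (2,1) -> (5,4): empty -> OK
All cells valid: no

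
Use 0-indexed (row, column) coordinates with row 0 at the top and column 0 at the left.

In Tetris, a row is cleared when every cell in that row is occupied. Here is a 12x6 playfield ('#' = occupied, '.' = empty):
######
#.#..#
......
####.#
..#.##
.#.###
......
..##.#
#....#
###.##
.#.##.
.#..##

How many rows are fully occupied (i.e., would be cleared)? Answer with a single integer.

Check each row:
  row 0: 0 empty cells -> FULL (clear)
  row 1: 3 empty cells -> not full
  row 2: 6 empty cells -> not full
  row 3: 1 empty cell -> not full
  row 4: 3 empty cells -> not full
  row 5: 2 empty cells -> not full
  row 6: 6 empty cells -> not full
  row 7: 3 empty cells -> not full
  row 8: 4 empty cells -> not full
  row 9: 1 empty cell -> not full
  row 10: 3 empty cells -> not full
  row 11: 3 empty cells -> not full
Total rows cleared: 1

Answer: 1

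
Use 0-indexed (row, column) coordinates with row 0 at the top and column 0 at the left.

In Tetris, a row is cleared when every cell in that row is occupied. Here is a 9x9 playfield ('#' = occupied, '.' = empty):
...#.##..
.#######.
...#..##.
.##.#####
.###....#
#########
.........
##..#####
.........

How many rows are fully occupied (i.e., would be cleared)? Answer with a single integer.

Answer: 1

Derivation:
Check each row:
  row 0: 6 empty cells -> not full
  row 1: 2 empty cells -> not full
  row 2: 6 empty cells -> not full
  row 3: 2 empty cells -> not full
  row 4: 5 empty cells -> not full
  row 5: 0 empty cells -> FULL (clear)
  row 6: 9 empty cells -> not full
  row 7: 2 empty cells -> not full
  row 8: 9 empty cells -> not full
Total rows cleared: 1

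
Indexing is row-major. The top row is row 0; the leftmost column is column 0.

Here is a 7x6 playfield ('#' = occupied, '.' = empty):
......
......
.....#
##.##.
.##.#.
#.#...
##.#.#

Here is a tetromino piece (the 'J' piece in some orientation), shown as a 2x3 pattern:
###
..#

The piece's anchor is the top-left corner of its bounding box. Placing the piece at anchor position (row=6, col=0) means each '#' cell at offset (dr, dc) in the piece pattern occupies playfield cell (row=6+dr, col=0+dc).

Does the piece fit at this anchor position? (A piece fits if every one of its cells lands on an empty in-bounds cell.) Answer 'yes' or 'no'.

Check each piece cell at anchor (6, 0):
  offset (0,0) -> (6,0): occupied ('#') -> FAIL
  offset (0,1) -> (6,1): occupied ('#') -> FAIL
  offset (0,2) -> (6,2): empty -> OK
  offset (1,2) -> (7,2): out of bounds -> FAIL
All cells valid: no

Answer: no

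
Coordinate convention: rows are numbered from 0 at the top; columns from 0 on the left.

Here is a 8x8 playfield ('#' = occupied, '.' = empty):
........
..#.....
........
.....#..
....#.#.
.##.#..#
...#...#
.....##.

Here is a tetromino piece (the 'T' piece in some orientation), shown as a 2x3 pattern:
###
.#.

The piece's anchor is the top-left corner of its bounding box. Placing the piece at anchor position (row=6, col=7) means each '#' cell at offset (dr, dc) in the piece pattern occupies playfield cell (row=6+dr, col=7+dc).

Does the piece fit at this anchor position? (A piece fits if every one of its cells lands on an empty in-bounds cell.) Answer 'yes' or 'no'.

Answer: no

Derivation:
Check each piece cell at anchor (6, 7):
  offset (0,0) -> (6,7): occupied ('#') -> FAIL
  offset (0,1) -> (6,8): out of bounds -> FAIL
  offset (0,2) -> (6,9): out of bounds -> FAIL
  offset (1,1) -> (7,8): out of bounds -> FAIL
All cells valid: no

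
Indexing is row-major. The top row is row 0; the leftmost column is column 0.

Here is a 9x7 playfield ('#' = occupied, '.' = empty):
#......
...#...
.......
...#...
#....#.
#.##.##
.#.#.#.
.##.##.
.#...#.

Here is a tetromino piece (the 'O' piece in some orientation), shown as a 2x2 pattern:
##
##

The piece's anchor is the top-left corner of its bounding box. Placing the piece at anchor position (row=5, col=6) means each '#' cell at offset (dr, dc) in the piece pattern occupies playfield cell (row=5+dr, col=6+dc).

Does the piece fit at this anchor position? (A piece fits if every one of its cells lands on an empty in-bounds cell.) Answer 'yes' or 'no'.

Answer: no

Derivation:
Check each piece cell at anchor (5, 6):
  offset (0,0) -> (5,6): occupied ('#') -> FAIL
  offset (0,1) -> (5,7): out of bounds -> FAIL
  offset (1,0) -> (6,6): empty -> OK
  offset (1,1) -> (6,7): out of bounds -> FAIL
All cells valid: no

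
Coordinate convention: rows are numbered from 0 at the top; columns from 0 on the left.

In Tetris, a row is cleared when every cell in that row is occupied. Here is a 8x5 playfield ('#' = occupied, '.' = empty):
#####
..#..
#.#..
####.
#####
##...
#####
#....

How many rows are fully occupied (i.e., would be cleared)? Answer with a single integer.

Answer: 3

Derivation:
Check each row:
  row 0: 0 empty cells -> FULL (clear)
  row 1: 4 empty cells -> not full
  row 2: 3 empty cells -> not full
  row 3: 1 empty cell -> not full
  row 4: 0 empty cells -> FULL (clear)
  row 5: 3 empty cells -> not full
  row 6: 0 empty cells -> FULL (clear)
  row 7: 4 empty cells -> not full
Total rows cleared: 3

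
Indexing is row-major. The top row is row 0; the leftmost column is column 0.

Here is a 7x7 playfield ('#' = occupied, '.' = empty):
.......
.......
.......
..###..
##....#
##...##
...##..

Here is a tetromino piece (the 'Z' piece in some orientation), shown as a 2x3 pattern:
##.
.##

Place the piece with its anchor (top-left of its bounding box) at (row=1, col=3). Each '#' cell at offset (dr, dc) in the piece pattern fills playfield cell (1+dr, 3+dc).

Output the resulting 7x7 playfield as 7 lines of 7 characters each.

Answer: .......
...##..
....##.
..###..
##....#
##...##
...##..

Derivation:
Fill (1+0,3+0) = (1,3)
Fill (1+0,3+1) = (1,4)
Fill (1+1,3+1) = (2,4)
Fill (1+1,3+2) = (2,5)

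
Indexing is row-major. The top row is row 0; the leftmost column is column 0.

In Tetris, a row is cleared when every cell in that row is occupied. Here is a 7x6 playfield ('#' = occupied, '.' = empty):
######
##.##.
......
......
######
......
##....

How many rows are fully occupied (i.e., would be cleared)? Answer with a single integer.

Check each row:
  row 0: 0 empty cells -> FULL (clear)
  row 1: 2 empty cells -> not full
  row 2: 6 empty cells -> not full
  row 3: 6 empty cells -> not full
  row 4: 0 empty cells -> FULL (clear)
  row 5: 6 empty cells -> not full
  row 6: 4 empty cells -> not full
Total rows cleared: 2

Answer: 2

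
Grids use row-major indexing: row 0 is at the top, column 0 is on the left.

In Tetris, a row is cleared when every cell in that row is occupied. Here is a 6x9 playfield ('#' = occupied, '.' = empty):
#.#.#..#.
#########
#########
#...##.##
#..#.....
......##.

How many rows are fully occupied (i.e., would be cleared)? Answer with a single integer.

Answer: 2

Derivation:
Check each row:
  row 0: 5 empty cells -> not full
  row 1: 0 empty cells -> FULL (clear)
  row 2: 0 empty cells -> FULL (clear)
  row 3: 4 empty cells -> not full
  row 4: 7 empty cells -> not full
  row 5: 7 empty cells -> not full
Total rows cleared: 2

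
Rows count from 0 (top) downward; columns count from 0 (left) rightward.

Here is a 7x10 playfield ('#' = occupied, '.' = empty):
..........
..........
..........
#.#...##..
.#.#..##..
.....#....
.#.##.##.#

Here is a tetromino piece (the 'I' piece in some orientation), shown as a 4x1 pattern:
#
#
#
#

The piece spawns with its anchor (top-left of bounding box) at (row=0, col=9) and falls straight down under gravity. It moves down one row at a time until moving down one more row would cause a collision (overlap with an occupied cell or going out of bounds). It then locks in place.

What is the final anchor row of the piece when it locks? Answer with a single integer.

Spawn at (row=0, col=9). Try each row:
  row 0: fits
  row 1: fits
  row 2: fits
  row 3: blocked -> lock at row 2

Answer: 2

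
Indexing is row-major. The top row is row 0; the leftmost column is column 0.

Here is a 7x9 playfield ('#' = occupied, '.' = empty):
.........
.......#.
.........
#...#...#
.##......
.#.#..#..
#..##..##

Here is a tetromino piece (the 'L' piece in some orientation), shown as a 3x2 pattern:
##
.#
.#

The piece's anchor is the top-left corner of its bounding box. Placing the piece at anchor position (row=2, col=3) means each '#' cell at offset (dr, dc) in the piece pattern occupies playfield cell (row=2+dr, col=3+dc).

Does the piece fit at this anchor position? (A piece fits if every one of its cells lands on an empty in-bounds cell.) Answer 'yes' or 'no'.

Answer: no

Derivation:
Check each piece cell at anchor (2, 3):
  offset (0,0) -> (2,3): empty -> OK
  offset (0,1) -> (2,4): empty -> OK
  offset (1,1) -> (3,4): occupied ('#') -> FAIL
  offset (2,1) -> (4,4): empty -> OK
All cells valid: no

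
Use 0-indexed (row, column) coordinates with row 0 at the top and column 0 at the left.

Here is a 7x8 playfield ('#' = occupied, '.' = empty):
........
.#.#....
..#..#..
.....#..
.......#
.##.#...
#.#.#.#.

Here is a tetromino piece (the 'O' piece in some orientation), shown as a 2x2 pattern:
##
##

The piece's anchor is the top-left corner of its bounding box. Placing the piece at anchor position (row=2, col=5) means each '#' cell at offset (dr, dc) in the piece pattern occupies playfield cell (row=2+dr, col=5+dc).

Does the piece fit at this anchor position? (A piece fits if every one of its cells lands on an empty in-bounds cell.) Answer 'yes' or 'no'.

Check each piece cell at anchor (2, 5):
  offset (0,0) -> (2,5): occupied ('#') -> FAIL
  offset (0,1) -> (2,6): empty -> OK
  offset (1,0) -> (3,5): occupied ('#') -> FAIL
  offset (1,1) -> (3,6): empty -> OK
All cells valid: no

Answer: no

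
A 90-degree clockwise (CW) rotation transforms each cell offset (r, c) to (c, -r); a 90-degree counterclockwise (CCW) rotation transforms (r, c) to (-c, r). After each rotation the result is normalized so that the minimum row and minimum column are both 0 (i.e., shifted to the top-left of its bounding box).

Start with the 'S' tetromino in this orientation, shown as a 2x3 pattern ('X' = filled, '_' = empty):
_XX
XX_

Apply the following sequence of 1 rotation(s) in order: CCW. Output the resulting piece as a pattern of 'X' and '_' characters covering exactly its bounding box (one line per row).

Start:
_XX
XX_
After rotation 1 (CCW):
X_
XX
_X

Answer: X_
XX
_X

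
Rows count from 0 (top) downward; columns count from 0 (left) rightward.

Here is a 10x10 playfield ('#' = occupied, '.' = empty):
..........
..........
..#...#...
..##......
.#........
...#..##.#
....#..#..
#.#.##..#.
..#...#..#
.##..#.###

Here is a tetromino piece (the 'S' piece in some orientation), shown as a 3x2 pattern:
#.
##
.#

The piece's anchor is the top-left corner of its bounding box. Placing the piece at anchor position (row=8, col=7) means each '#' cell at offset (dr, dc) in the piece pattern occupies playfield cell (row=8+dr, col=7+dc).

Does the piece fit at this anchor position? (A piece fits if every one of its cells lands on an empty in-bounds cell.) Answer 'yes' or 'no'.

Answer: no

Derivation:
Check each piece cell at anchor (8, 7):
  offset (0,0) -> (8,7): empty -> OK
  offset (1,0) -> (9,7): occupied ('#') -> FAIL
  offset (1,1) -> (9,8): occupied ('#') -> FAIL
  offset (2,1) -> (10,8): out of bounds -> FAIL
All cells valid: no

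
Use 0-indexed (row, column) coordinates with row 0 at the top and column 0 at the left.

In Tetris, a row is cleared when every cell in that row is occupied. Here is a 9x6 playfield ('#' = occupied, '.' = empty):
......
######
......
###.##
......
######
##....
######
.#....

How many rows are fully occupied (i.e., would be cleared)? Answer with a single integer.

Check each row:
  row 0: 6 empty cells -> not full
  row 1: 0 empty cells -> FULL (clear)
  row 2: 6 empty cells -> not full
  row 3: 1 empty cell -> not full
  row 4: 6 empty cells -> not full
  row 5: 0 empty cells -> FULL (clear)
  row 6: 4 empty cells -> not full
  row 7: 0 empty cells -> FULL (clear)
  row 8: 5 empty cells -> not full
Total rows cleared: 3

Answer: 3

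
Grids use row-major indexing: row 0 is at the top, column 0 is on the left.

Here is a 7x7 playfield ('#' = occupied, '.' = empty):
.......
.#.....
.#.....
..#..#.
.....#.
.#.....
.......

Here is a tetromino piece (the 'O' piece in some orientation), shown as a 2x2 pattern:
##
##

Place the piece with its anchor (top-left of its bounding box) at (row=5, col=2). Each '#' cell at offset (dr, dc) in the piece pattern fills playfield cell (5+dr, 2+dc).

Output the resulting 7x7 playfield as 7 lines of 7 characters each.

Answer: .......
.#.....
.#.....
..#..#.
.....#.
.###...
..##...

Derivation:
Fill (5+0,2+0) = (5,2)
Fill (5+0,2+1) = (5,3)
Fill (5+1,2+0) = (6,2)
Fill (5+1,2+1) = (6,3)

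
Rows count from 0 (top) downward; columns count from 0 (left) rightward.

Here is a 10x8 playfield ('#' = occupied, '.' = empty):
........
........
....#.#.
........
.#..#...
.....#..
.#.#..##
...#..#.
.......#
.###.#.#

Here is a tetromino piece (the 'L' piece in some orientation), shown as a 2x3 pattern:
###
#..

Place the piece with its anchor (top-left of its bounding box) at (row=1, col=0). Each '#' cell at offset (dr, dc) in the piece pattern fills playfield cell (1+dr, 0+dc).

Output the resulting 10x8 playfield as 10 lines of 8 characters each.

Answer: ........
###.....
#...#.#.
........
.#..#...
.....#..
.#.#..##
...#..#.
.......#
.###.#.#

Derivation:
Fill (1+0,0+0) = (1,0)
Fill (1+0,0+1) = (1,1)
Fill (1+0,0+2) = (1,2)
Fill (1+1,0+0) = (2,0)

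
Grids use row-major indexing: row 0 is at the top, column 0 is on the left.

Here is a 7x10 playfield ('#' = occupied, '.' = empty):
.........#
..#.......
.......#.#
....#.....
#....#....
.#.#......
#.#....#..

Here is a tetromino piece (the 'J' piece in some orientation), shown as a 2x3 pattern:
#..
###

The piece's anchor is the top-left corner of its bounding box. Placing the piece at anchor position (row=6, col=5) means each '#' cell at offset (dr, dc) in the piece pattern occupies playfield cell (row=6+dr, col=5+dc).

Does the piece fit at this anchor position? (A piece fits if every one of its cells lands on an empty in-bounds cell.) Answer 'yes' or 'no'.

Check each piece cell at anchor (6, 5):
  offset (0,0) -> (6,5): empty -> OK
  offset (1,0) -> (7,5): out of bounds -> FAIL
  offset (1,1) -> (7,6): out of bounds -> FAIL
  offset (1,2) -> (7,7): out of bounds -> FAIL
All cells valid: no

Answer: no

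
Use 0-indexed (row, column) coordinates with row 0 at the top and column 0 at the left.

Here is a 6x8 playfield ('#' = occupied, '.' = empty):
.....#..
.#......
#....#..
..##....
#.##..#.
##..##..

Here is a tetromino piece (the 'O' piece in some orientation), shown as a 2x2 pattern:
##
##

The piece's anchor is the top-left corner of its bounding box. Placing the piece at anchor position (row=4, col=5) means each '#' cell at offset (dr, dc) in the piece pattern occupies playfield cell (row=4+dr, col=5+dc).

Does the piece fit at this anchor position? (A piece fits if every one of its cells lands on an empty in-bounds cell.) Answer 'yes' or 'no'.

Check each piece cell at anchor (4, 5):
  offset (0,0) -> (4,5): empty -> OK
  offset (0,1) -> (4,6): occupied ('#') -> FAIL
  offset (1,0) -> (5,5): occupied ('#') -> FAIL
  offset (1,1) -> (5,6): empty -> OK
All cells valid: no

Answer: no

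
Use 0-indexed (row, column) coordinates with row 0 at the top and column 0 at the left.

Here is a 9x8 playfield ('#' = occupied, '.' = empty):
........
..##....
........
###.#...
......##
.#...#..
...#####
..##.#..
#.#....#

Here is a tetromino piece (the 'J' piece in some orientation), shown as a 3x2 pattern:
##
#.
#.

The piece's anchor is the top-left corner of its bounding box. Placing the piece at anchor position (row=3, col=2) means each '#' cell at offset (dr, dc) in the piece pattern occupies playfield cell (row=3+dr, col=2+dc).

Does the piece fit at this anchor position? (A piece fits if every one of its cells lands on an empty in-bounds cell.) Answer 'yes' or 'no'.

Check each piece cell at anchor (3, 2):
  offset (0,0) -> (3,2): occupied ('#') -> FAIL
  offset (0,1) -> (3,3): empty -> OK
  offset (1,0) -> (4,2): empty -> OK
  offset (2,0) -> (5,2): empty -> OK
All cells valid: no

Answer: no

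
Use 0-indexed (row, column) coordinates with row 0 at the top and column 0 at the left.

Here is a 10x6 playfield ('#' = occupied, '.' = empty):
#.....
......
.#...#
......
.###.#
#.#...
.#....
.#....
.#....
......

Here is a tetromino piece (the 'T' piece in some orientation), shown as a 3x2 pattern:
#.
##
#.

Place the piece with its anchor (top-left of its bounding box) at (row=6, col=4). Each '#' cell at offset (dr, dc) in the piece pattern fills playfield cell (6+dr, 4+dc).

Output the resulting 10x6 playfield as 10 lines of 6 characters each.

Fill (6+0,4+0) = (6,4)
Fill (6+1,4+0) = (7,4)
Fill (6+1,4+1) = (7,5)
Fill (6+2,4+0) = (8,4)

Answer: #.....
......
.#...#
......
.###.#
#.#...
.#..#.
.#..##
.#..#.
......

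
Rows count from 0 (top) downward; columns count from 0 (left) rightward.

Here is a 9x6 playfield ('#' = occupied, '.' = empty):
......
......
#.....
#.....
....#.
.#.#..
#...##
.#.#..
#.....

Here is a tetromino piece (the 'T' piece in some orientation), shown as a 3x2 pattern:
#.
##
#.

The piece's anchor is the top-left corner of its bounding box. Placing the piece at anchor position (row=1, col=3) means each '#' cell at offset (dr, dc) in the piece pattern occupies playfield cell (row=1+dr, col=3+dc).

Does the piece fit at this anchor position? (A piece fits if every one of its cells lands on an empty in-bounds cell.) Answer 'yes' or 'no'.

Check each piece cell at anchor (1, 3):
  offset (0,0) -> (1,3): empty -> OK
  offset (1,0) -> (2,3): empty -> OK
  offset (1,1) -> (2,4): empty -> OK
  offset (2,0) -> (3,3): empty -> OK
All cells valid: yes

Answer: yes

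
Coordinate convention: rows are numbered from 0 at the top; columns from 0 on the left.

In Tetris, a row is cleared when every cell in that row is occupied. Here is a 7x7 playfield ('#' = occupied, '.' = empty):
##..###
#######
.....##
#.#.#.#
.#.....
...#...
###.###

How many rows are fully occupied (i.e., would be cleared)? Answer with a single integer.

Check each row:
  row 0: 2 empty cells -> not full
  row 1: 0 empty cells -> FULL (clear)
  row 2: 5 empty cells -> not full
  row 3: 3 empty cells -> not full
  row 4: 6 empty cells -> not full
  row 5: 6 empty cells -> not full
  row 6: 1 empty cell -> not full
Total rows cleared: 1

Answer: 1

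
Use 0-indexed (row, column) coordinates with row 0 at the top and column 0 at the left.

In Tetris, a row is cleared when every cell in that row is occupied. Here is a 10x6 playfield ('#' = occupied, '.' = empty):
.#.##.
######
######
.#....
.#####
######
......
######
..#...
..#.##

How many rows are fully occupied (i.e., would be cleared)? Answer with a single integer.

Answer: 4

Derivation:
Check each row:
  row 0: 3 empty cells -> not full
  row 1: 0 empty cells -> FULL (clear)
  row 2: 0 empty cells -> FULL (clear)
  row 3: 5 empty cells -> not full
  row 4: 1 empty cell -> not full
  row 5: 0 empty cells -> FULL (clear)
  row 6: 6 empty cells -> not full
  row 7: 0 empty cells -> FULL (clear)
  row 8: 5 empty cells -> not full
  row 9: 3 empty cells -> not full
Total rows cleared: 4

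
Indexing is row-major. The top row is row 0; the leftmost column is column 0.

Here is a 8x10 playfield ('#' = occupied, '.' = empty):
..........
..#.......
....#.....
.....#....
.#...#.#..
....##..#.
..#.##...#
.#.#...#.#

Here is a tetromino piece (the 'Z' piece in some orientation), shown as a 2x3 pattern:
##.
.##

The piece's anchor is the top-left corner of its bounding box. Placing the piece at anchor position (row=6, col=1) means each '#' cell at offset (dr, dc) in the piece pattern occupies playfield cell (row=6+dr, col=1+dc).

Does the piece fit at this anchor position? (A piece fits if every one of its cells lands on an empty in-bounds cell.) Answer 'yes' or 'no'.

Check each piece cell at anchor (6, 1):
  offset (0,0) -> (6,1): empty -> OK
  offset (0,1) -> (6,2): occupied ('#') -> FAIL
  offset (1,1) -> (7,2): empty -> OK
  offset (1,2) -> (7,3): occupied ('#') -> FAIL
All cells valid: no

Answer: no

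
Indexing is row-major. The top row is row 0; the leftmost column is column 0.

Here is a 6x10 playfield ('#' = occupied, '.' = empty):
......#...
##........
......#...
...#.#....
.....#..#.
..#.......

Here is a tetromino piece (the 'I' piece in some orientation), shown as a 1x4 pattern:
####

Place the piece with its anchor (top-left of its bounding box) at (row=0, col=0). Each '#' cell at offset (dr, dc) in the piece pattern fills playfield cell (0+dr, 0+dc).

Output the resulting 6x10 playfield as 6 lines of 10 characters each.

Fill (0+0,0+0) = (0,0)
Fill (0+0,0+1) = (0,1)
Fill (0+0,0+2) = (0,2)
Fill (0+0,0+3) = (0,3)

Answer: ####..#...
##........
......#...
...#.#....
.....#..#.
..#.......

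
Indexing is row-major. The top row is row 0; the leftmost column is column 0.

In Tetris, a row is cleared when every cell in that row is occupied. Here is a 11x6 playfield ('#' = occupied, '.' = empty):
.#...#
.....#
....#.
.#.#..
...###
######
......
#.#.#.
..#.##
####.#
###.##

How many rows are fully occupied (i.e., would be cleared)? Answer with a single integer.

Answer: 1

Derivation:
Check each row:
  row 0: 4 empty cells -> not full
  row 1: 5 empty cells -> not full
  row 2: 5 empty cells -> not full
  row 3: 4 empty cells -> not full
  row 4: 3 empty cells -> not full
  row 5: 0 empty cells -> FULL (clear)
  row 6: 6 empty cells -> not full
  row 7: 3 empty cells -> not full
  row 8: 3 empty cells -> not full
  row 9: 1 empty cell -> not full
  row 10: 1 empty cell -> not full
Total rows cleared: 1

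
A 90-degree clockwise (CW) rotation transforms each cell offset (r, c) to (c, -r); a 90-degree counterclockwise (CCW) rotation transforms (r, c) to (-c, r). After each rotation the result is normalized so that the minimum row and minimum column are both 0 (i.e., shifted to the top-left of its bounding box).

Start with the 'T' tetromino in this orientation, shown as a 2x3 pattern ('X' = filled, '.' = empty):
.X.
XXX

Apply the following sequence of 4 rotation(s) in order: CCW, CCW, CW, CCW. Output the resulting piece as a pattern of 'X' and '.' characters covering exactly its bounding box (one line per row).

Start:
.X.
XXX
After rotation 1 (CCW):
.X
XX
.X
After rotation 2 (CCW):
XXX
.X.
After rotation 3 (CW):
.X
XX
.X
After rotation 4 (CCW):
XXX
.X.

Answer: XXX
.X.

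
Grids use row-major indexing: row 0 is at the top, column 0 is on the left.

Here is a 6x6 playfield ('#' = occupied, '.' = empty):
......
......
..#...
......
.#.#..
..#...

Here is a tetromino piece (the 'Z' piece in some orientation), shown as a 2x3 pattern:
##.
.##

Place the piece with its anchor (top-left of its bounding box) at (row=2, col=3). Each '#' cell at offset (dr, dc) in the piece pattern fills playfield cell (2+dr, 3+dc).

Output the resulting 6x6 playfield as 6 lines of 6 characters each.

Fill (2+0,3+0) = (2,3)
Fill (2+0,3+1) = (2,4)
Fill (2+1,3+1) = (3,4)
Fill (2+1,3+2) = (3,5)

Answer: ......
......
..###.
....##
.#.#..
..#...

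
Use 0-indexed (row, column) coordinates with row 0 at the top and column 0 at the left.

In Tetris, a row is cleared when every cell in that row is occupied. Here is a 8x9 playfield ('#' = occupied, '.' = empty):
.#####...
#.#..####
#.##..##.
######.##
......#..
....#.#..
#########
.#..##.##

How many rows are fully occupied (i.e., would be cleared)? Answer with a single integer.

Check each row:
  row 0: 4 empty cells -> not full
  row 1: 3 empty cells -> not full
  row 2: 4 empty cells -> not full
  row 3: 1 empty cell -> not full
  row 4: 8 empty cells -> not full
  row 5: 7 empty cells -> not full
  row 6: 0 empty cells -> FULL (clear)
  row 7: 4 empty cells -> not full
Total rows cleared: 1

Answer: 1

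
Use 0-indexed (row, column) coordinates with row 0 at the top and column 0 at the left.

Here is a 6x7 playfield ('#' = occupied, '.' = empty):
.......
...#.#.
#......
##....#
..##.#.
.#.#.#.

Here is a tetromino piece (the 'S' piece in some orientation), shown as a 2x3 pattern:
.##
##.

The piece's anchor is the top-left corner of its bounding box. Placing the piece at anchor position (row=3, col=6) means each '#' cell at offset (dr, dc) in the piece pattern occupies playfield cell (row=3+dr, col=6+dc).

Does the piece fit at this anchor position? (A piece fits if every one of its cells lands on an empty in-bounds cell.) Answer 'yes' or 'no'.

Answer: no

Derivation:
Check each piece cell at anchor (3, 6):
  offset (0,1) -> (3,7): out of bounds -> FAIL
  offset (0,2) -> (3,8): out of bounds -> FAIL
  offset (1,0) -> (4,6): empty -> OK
  offset (1,1) -> (4,7): out of bounds -> FAIL
All cells valid: no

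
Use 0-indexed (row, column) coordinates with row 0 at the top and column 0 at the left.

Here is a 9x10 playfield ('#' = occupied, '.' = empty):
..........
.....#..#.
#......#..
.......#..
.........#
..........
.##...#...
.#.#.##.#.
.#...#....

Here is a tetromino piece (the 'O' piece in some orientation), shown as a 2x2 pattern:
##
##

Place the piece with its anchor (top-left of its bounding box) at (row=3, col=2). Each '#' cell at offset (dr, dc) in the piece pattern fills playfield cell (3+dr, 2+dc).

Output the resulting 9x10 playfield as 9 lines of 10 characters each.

Fill (3+0,2+0) = (3,2)
Fill (3+0,2+1) = (3,3)
Fill (3+1,2+0) = (4,2)
Fill (3+1,2+1) = (4,3)

Answer: ..........
.....#..#.
#......#..
..##...#..
..##.....#
..........
.##...#...
.#.#.##.#.
.#...#....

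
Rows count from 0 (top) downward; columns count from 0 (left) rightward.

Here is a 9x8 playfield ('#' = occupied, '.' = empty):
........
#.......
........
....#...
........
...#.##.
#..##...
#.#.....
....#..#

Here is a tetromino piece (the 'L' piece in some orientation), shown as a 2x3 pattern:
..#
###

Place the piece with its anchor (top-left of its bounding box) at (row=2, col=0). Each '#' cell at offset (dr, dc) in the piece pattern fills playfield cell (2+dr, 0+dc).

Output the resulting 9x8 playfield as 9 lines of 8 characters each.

Answer: ........
#.......
..#.....
###.#...
........
...#.##.
#..##...
#.#.....
....#..#

Derivation:
Fill (2+0,0+2) = (2,2)
Fill (2+1,0+0) = (3,0)
Fill (2+1,0+1) = (3,1)
Fill (2+1,0+2) = (3,2)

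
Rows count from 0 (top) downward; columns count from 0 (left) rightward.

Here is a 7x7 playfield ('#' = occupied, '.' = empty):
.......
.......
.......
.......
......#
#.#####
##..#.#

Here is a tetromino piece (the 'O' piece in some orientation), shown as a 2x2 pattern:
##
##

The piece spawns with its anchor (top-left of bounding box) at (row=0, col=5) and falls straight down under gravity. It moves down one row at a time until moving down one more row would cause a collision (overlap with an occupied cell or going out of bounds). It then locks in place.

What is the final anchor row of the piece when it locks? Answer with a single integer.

Spawn at (row=0, col=5). Try each row:
  row 0: fits
  row 1: fits
  row 2: fits
  row 3: blocked -> lock at row 2

Answer: 2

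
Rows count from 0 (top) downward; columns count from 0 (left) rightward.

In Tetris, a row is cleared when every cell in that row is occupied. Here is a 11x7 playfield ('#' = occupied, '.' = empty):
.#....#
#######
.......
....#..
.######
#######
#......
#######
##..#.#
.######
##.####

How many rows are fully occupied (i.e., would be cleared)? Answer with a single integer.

Answer: 3

Derivation:
Check each row:
  row 0: 5 empty cells -> not full
  row 1: 0 empty cells -> FULL (clear)
  row 2: 7 empty cells -> not full
  row 3: 6 empty cells -> not full
  row 4: 1 empty cell -> not full
  row 5: 0 empty cells -> FULL (clear)
  row 6: 6 empty cells -> not full
  row 7: 0 empty cells -> FULL (clear)
  row 8: 3 empty cells -> not full
  row 9: 1 empty cell -> not full
  row 10: 1 empty cell -> not full
Total rows cleared: 3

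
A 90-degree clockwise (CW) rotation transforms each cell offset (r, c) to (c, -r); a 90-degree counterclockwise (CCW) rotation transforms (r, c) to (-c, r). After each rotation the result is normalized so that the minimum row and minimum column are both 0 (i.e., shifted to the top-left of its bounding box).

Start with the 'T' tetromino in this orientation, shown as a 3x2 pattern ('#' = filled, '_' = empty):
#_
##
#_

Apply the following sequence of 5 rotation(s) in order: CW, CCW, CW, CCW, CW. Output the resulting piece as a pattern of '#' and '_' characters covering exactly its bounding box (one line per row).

Start:
#_
##
#_
After rotation 1 (CW):
###
_#_
After rotation 2 (CCW):
#_
##
#_
After rotation 3 (CW):
###
_#_
After rotation 4 (CCW):
#_
##
#_
After rotation 5 (CW):
###
_#_

Answer: ###
_#_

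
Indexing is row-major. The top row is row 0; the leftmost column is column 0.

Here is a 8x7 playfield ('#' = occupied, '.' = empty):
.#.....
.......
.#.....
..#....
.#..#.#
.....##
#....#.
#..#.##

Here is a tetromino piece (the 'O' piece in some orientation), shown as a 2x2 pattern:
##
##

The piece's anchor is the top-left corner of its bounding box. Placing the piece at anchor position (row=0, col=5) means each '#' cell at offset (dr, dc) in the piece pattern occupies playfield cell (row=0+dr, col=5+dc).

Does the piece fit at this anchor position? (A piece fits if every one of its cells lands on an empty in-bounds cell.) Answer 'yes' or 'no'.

Check each piece cell at anchor (0, 5):
  offset (0,0) -> (0,5): empty -> OK
  offset (0,1) -> (0,6): empty -> OK
  offset (1,0) -> (1,5): empty -> OK
  offset (1,1) -> (1,6): empty -> OK
All cells valid: yes

Answer: yes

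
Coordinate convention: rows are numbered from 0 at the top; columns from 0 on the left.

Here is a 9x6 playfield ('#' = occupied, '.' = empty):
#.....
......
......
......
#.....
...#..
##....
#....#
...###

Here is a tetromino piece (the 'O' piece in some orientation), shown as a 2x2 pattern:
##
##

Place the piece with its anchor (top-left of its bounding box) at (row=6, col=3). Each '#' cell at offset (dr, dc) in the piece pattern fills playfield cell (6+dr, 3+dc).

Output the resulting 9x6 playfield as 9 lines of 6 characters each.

Answer: #.....
......
......
......
#.....
...#..
##.##.
#..###
...###

Derivation:
Fill (6+0,3+0) = (6,3)
Fill (6+0,3+1) = (6,4)
Fill (6+1,3+0) = (7,3)
Fill (6+1,3+1) = (7,4)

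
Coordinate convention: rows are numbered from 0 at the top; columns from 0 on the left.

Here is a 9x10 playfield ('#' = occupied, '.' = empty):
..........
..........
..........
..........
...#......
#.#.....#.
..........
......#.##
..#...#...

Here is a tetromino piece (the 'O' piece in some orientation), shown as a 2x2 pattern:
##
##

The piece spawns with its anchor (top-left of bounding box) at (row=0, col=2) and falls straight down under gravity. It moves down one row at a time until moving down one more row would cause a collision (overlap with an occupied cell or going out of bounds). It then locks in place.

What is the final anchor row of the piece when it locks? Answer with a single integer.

Answer: 2

Derivation:
Spawn at (row=0, col=2). Try each row:
  row 0: fits
  row 1: fits
  row 2: fits
  row 3: blocked -> lock at row 2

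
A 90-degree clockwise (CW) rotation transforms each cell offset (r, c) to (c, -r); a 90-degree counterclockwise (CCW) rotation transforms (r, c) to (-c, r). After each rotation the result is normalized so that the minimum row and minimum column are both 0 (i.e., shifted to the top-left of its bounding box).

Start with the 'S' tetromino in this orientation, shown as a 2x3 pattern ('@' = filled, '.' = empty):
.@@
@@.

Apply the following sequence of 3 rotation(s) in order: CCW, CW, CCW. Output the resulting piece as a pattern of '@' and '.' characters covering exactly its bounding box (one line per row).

Answer: @.
@@
.@

Derivation:
Start:
.@@
@@.
After rotation 1 (CCW):
@.
@@
.@
After rotation 2 (CW):
.@@
@@.
After rotation 3 (CCW):
@.
@@
.@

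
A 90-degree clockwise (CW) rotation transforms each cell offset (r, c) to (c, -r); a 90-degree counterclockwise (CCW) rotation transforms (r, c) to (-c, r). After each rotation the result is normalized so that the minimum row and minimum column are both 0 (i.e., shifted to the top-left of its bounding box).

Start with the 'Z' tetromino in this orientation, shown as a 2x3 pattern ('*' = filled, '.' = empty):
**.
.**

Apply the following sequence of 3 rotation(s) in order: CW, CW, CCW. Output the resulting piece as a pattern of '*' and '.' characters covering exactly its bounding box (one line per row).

Start:
**.
.**
After rotation 1 (CW):
.*
**
*.
After rotation 2 (CW):
**.
.**
After rotation 3 (CCW):
.*
**
*.

Answer: .*
**
*.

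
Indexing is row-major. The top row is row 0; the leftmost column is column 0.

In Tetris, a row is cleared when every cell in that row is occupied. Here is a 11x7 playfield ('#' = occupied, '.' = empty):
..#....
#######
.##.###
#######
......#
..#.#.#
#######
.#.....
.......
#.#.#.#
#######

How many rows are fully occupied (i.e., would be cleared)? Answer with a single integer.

Check each row:
  row 0: 6 empty cells -> not full
  row 1: 0 empty cells -> FULL (clear)
  row 2: 2 empty cells -> not full
  row 3: 0 empty cells -> FULL (clear)
  row 4: 6 empty cells -> not full
  row 5: 4 empty cells -> not full
  row 6: 0 empty cells -> FULL (clear)
  row 7: 6 empty cells -> not full
  row 8: 7 empty cells -> not full
  row 9: 3 empty cells -> not full
  row 10: 0 empty cells -> FULL (clear)
Total rows cleared: 4

Answer: 4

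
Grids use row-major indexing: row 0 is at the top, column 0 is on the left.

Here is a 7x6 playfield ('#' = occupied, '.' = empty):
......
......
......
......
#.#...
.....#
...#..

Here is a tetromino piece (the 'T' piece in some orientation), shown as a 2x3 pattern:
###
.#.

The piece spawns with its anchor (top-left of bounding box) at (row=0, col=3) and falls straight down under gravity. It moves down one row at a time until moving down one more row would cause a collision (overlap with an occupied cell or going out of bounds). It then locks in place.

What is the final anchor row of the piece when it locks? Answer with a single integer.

Spawn at (row=0, col=3). Try each row:
  row 0: fits
  row 1: fits
  row 2: fits
  row 3: fits
  row 4: fits
  row 5: blocked -> lock at row 4

Answer: 4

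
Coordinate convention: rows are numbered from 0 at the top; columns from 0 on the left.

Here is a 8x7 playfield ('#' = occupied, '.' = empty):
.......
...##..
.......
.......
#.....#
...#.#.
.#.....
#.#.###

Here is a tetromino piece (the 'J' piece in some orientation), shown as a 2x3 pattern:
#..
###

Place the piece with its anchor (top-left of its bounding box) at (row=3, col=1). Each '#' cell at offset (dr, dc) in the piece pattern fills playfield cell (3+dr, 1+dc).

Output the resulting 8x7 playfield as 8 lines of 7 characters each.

Fill (3+0,1+0) = (3,1)
Fill (3+1,1+0) = (4,1)
Fill (3+1,1+1) = (4,2)
Fill (3+1,1+2) = (4,3)

Answer: .......
...##..
.......
.#.....
####..#
...#.#.
.#.....
#.#.###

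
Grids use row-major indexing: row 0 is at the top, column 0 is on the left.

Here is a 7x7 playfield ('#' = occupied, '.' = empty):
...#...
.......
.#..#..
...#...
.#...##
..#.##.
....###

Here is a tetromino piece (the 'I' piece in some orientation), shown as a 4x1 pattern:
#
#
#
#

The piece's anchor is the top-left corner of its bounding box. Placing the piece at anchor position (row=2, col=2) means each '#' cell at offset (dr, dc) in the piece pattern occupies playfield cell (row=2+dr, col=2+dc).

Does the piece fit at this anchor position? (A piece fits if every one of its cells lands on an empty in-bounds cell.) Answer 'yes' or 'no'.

Check each piece cell at anchor (2, 2):
  offset (0,0) -> (2,2): empty -> OK
  offset (1,0) -> (3,2): empty -> OK
  offset (2,0) -> (4,2): empty -> OK
  offset (3,0) -> (5,2): occupied ('#') -> FAIL
All cells valid: no

Answer: no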